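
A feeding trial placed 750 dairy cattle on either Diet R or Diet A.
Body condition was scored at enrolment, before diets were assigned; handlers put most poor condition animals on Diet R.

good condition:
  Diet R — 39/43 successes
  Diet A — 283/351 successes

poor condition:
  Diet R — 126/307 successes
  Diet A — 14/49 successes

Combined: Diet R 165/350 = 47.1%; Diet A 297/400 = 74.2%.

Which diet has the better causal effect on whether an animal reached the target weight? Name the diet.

Diet R

The stratified and pooled comparisons disagree (Diet R wins within each starting body condition; Diet A wins overall), so the answer turns on the causal role of starting body condition.
Here starting body condition is a common cause — it drives both which diet a case falls under and the outcome. The crude comparison mixes populations; the stratum-specific rates are the causally relevant ones.
Within each level — good condition: 90.7% vs 80.6%; poor condition: 41.0% vs 28.6% — Diet R is higher every time.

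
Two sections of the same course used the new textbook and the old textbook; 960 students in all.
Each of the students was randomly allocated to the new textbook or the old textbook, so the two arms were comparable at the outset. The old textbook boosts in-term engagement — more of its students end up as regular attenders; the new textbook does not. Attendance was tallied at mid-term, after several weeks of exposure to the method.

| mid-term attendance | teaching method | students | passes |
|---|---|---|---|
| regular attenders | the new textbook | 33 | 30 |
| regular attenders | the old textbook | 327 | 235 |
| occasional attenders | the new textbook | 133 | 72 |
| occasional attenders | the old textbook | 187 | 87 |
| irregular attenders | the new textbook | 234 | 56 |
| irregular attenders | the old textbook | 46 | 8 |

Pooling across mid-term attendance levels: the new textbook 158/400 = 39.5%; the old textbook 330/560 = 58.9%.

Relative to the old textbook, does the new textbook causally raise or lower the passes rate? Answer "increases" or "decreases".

Within every mid-term attendance level the new textbook has the higher rate, yet pooled the old textbook does — Simpson's reversal.
The distribution of mid-term attendance is itself part of what the teaching method does — it is an intermediate outcome. Holding it fixed would remove that part of the effect; the total effect is the pooled difference.
Pooled: the new textbook 39.5% vs the old textbook 58.9%; the old textbook is higher overall.

decreases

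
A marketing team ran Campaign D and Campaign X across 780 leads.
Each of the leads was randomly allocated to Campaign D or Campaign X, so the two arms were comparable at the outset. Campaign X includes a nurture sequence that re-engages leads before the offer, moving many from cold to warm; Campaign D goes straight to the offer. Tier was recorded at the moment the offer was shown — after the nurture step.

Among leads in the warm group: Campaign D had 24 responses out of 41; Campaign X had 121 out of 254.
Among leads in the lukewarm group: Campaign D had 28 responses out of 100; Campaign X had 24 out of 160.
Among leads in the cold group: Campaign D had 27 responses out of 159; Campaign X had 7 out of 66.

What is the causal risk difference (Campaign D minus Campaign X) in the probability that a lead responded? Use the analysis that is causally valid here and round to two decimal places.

Because the campaign influences engagement tier, engagement tier is a post-treatment mediator, not a confounder. Stratifying on it would bias the estimate; the causal effect is the crude pooled difference.
The causal difference is the pooled difference: 0.263 − 0.317 = -0.053.

-0.05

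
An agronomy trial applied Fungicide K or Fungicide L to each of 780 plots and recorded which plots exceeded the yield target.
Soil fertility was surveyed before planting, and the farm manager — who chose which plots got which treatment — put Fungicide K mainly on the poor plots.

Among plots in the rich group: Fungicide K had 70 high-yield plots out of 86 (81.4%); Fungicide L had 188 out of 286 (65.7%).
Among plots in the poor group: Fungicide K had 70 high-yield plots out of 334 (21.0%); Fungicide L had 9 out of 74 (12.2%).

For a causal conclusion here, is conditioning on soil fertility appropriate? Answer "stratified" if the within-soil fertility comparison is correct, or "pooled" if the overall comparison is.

Soil fertility satisfies the back-door criterion: it is not a descendant of the fungicide, and it blocks the spurious path from fungicide to outcome. Adjusting for it (i.e., using the within-soil fertility rates) gives the causal effect.
Within each level — rich: 81.4% vs 65.7%; poor: 21.0% vs 12.2% — Fungicide K is higher every time.

stratified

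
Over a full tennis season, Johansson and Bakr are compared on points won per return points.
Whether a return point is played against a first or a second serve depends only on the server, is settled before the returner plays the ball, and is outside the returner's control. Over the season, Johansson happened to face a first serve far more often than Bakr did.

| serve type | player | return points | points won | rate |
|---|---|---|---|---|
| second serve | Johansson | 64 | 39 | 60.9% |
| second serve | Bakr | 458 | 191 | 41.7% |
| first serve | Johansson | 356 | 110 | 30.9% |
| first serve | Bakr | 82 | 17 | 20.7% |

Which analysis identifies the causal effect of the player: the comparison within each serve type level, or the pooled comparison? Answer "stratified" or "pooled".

Within every serve type level Johansson has the higher rate, yet pooled Bakr does — Simpson's reversal.
Serve type differs across players for reasons unrelated to any effect of the player itself, and it separately predicts the outcome — a classic confounder. We must compare within serve type levels.
Within each level — second serve: 60.9% vs 41.7%; first serve: 30.9% vs 20.7% — Johansson is higher every time.

stratified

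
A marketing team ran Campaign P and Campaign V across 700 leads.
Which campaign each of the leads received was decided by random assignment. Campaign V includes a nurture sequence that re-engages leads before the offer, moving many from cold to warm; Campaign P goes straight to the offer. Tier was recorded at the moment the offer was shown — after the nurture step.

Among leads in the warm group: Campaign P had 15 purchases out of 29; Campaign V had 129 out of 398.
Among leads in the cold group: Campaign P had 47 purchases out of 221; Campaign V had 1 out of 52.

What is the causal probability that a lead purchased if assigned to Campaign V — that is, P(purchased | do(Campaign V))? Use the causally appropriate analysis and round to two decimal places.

0.29

Engagement tier here is a post-treatment variable shaped by the campaign; conditioning on it would introduce bias rather than remove it. The overall comparison is the causal one.
So P(outcome | do(Campaign V)) is just the pooled rate for Campaign V: 130/450 = 0.289.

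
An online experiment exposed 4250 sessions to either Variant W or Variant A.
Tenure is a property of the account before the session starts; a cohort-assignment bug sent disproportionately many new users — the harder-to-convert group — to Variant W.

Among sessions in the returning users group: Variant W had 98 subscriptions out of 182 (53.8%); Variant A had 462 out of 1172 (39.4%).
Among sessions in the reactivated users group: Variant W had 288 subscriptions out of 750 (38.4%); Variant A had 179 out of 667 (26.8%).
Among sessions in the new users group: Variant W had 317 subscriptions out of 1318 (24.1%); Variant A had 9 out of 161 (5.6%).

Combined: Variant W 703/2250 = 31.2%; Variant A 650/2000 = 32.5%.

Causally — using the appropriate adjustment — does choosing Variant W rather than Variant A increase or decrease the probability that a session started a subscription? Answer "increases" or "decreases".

increases

Here user tenure is a common cause — it drives both which variant a case falls under and the outcome. The crude comparison mixes populations; the stratum-specific rates are the causally relevant ones.
Within each level — returning users: 53.8% vs 39.4%; reactivated users: 38.4% vs 26.8%; new users: 24.1% vs 5.6% — Variant W is higher every time.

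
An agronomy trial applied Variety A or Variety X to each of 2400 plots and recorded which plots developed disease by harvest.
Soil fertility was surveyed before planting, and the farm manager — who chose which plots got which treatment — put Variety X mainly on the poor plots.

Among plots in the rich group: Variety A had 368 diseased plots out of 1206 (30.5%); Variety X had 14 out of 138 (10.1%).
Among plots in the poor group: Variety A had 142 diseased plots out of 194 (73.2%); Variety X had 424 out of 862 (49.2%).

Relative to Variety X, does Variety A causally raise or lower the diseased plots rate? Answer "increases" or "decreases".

increases

The soil fertility-specific comparison favours Variety X throughout, but the pooled figures favour Variety A. The question is whether to condition on soil fertility.
Since soil fertility is a pre-existing factor (not a product of the variety) and it affects the outcome on its own, it is a confounder. The stratified rates, not the pooled rate, identify the causal effect.
Within each level — rich: 30.5% vs 10.1%; poor: 73.2% vs 49.2% — Variety X is lower every time.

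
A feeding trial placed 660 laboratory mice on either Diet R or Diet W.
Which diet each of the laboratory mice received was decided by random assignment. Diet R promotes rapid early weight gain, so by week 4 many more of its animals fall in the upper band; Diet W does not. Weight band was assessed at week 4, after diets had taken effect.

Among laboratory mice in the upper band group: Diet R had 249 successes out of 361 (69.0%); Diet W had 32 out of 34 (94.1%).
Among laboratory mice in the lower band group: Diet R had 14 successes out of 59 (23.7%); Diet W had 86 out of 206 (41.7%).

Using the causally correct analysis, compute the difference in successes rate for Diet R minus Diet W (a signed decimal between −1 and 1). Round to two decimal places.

Diet W is higher inside every week-4 weight band stratum but Diet R is higher in aggregate. Whether to stratify depends on how week-4 weight band relates to the diet.
Week-4 weight band lies on the pathway diet → week-4 weight band → outcome, so adjusting for it blocks the indirect effect. For the total causal effect of diet, use the unadjusted pooled rates.
The causal difference is the pooled difference: 0.626 − 0.492 = +0.135.

+0.13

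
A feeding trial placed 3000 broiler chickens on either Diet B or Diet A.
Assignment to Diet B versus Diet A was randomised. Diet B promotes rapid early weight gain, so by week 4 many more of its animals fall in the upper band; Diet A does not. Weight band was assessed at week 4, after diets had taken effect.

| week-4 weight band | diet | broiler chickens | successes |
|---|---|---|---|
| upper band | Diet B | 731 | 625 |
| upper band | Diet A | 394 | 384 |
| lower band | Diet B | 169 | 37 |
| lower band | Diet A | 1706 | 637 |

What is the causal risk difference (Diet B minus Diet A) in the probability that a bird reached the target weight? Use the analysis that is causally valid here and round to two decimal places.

Stratifying would compare diets among broiler chickens the diets themselves sorted into week-4 weight band groups — a form of selection on an intermediate. The unconditioned pooled rates give the total causal effect.
The causal difference is the pooled difference: 0.736 − 0.486 = +0.249.

+0.25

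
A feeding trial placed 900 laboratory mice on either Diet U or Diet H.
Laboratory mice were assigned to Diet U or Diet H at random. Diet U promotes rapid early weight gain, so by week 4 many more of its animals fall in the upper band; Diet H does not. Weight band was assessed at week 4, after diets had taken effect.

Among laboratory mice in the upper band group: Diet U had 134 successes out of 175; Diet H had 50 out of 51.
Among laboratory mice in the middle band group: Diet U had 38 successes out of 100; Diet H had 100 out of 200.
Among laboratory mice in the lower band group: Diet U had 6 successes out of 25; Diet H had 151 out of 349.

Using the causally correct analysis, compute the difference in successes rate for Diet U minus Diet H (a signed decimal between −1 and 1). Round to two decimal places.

Stratifying would compare diets among laboratory mice the diets themselves sorted into week-4 weight band groups — a form of selection on an intermediate. The unconditioned pooled rates give the total causal effect.
The causal difference is the pooled difference: 0.593 − 0.502 = +0.092.

+0.09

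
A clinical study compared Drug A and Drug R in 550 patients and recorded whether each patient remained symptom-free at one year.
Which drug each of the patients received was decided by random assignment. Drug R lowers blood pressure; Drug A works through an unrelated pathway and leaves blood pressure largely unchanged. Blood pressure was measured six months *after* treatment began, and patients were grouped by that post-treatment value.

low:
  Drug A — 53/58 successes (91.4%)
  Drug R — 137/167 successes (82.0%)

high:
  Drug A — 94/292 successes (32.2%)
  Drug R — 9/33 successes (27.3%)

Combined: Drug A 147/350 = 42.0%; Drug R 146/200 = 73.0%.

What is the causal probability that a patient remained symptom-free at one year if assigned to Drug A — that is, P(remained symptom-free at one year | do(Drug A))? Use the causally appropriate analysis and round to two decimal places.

0.42

The stratified and pooled comparisons disagree (Drug A wins within each blood pressure; Drug R wins overall), so the answer turns on the causal role of blood pressure.
Blood pressure is downstream of the drug. One should not condition on a consequence of treatment, so the overall rates are the right comparison.
So P(outcome | do(Drug A)) is just the pooled rate for Drug A: 147/350 = 0.420.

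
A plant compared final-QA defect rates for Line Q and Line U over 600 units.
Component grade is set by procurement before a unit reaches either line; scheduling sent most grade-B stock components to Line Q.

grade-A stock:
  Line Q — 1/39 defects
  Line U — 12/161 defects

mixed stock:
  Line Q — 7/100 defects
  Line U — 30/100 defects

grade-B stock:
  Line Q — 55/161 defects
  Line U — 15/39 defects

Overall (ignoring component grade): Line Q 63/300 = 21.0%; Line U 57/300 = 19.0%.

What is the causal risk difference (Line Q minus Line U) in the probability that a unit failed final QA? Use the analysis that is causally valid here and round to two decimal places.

Since component grade is a pre-existing factor (not a product of the line) and it affects the outcome on its own, it is a confounder. The stratified rates, not the pooled rate, identify the causal effect.
Adjusting over the population distribution of component grade: 0.333·(0.026−0.075) + 0.333·(0.070−0.300) + 0.333·(0.342−0.385) = -0.107.

-0.11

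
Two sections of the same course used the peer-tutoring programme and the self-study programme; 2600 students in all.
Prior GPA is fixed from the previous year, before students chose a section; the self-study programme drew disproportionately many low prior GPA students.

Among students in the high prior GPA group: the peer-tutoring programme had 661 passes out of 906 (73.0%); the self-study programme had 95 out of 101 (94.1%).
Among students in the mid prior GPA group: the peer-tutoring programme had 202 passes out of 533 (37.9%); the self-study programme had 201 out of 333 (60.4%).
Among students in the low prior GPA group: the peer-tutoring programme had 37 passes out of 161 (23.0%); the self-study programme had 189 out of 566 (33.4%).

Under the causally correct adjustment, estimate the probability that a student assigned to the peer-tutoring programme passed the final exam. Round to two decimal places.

0.47

Here prior GPA band is a common cause — it drives both which teaching method a case falls under and the outcome. The crude comparison mixes populations; the stratum-specific rates are the causally relevant ones.
Standardising the peer-tutoring programme to the population prior GPA band mix: 0.387·661/906 + 0.333·202/533 + 0.280·37/161 = 0.473.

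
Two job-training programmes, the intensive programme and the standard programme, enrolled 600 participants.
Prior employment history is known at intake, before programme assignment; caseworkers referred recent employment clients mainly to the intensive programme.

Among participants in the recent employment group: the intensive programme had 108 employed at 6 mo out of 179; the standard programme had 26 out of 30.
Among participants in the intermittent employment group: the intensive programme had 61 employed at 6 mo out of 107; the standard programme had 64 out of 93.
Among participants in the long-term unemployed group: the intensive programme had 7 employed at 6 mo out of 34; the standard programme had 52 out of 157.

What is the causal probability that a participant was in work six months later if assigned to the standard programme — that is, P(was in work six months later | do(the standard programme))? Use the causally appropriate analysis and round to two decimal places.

0.64

Prior employment history satisfies the back-door criterion: it is not a descendant of the programme, and it blocks the spurious path from programme to outcome. Adjusting for it (i.e., using the within-prior employment history rates) gives the causal effect.
Standardising the standard programme to the population prior employment history mix: 0.348·26/30 + 0.333·64/93 + 0.318·52/157 = 0.637.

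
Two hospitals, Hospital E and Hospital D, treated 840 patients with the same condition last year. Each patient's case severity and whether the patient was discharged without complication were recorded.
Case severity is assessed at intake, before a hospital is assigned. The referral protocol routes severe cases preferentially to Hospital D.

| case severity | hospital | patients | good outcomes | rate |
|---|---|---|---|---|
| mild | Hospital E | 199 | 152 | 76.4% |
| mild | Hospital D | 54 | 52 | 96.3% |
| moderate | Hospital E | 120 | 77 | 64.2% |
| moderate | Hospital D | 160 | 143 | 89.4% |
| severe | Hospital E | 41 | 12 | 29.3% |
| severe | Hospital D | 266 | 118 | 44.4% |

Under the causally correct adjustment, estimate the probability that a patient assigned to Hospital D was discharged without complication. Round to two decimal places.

0.75

The imbalance in case severity arose from how patients were allocated, not from anything the hospital did; and case severity independently affects the outcome. The pooled gap is confounded — condition on case severity.
Standardising Hospital D to the population case severity mix: 0.301·52/54 + 0.333·143/160 + 0.365·118/266 = 0.750.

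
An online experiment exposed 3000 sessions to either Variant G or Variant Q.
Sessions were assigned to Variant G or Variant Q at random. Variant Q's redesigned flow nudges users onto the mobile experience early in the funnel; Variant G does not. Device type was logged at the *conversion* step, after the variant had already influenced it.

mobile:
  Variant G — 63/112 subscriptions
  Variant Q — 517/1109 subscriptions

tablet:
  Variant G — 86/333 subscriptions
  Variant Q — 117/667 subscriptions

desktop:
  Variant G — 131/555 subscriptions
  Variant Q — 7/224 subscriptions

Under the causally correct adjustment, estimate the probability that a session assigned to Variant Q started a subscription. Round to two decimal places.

The distribution of device type is itself part of what the variant does — it is an intermediate outcome. Holding it fixed would remove that part of the effect; the total effect is the pooled difference.
So P(outcome | do(Variant Q)) is just the pooled rate for Variant Q: 641/2000 = 0.321.

0.32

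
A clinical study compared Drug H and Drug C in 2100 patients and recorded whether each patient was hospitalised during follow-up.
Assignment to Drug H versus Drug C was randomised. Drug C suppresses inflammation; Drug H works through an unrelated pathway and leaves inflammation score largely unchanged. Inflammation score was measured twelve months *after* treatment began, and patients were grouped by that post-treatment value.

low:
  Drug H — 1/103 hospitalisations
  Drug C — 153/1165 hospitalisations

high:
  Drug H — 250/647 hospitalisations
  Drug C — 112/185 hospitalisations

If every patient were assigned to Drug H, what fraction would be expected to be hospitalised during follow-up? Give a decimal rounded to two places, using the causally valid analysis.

0.33

Inflammation score is recorded after the drug and is itself shifted by it — it sits on the causal path from drug to outcome. Conditioning on a mediator would strip out part of the effect we want; the pooled comparison gives the total causal effect.
So P(outcome | do(Drug H)) is just the pooled rate for Drug H: 251/750 = 0.335.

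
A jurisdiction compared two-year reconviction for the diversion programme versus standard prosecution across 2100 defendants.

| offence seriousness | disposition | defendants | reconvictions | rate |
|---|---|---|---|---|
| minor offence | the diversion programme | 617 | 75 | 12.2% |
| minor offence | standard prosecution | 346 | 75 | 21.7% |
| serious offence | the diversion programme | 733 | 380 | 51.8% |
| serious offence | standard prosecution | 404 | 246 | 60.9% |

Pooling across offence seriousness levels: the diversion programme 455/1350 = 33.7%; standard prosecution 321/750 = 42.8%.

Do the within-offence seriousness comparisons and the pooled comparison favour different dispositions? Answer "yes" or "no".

Within each offence seriousness level (minor offence 12.2% vs 21.7%; serious offence 51.8% vs 60.9%), the diversion programme has the lower rate every time. Pooled: 33.7% vs 42.8% — the diversion programme has the lower rate overall. They agree.

no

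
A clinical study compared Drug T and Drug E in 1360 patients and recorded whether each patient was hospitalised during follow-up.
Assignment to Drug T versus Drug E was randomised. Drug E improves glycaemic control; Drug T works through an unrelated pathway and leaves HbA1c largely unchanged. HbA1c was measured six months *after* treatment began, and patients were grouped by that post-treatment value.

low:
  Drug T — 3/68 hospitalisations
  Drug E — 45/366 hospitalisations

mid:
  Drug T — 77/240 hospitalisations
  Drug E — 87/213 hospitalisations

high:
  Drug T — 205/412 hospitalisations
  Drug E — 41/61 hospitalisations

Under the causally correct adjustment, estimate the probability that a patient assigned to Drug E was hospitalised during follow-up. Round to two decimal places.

The HbA1c-specific comparison favours Drug T throughout, but the pooled figures favour Drug E. The question is whether to condition on HbA1c.
The distribution of HbA1c is itself part of what the drug does — it is an intermediate outcome. Holding it fixed would remove that part of the effect; the total effect is the pooled difference.
So P(outcome | do(Drug E)) is just the pooled rate for Drug E: 173/640 = 0.270.

0.27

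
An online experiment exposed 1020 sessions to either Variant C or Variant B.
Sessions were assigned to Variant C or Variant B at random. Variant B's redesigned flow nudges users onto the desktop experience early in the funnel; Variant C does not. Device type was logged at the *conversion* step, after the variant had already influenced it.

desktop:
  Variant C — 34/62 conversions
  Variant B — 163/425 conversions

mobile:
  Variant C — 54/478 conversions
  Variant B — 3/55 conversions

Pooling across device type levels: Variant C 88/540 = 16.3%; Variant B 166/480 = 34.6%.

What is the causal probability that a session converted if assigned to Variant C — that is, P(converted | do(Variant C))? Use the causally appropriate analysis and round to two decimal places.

Device type lies on the pathway variant → device type → outcome, so adjusting for it blocks the indirect effect. For the total causal effect of variant, use the unadjusted pooled rates.
So P(outcome | do(Variant C)) is just the pooled rate for Variant C: 88/540 = 0.163.

0.16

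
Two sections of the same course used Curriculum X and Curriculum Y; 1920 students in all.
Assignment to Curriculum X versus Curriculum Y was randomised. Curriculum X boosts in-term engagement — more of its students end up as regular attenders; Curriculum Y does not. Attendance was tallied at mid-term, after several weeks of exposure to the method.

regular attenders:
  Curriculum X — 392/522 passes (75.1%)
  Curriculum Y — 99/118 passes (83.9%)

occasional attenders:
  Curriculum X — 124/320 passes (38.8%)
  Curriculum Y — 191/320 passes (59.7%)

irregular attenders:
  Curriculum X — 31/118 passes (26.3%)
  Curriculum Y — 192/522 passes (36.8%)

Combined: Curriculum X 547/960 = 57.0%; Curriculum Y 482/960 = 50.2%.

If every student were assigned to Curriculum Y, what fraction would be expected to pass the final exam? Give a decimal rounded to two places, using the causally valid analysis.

Within every mid-term attendance level Curriculum Y has the higher rate, yet pooled Curriculum X does — Simpson's reversal.
Mid-term attendance is downstream of the teaching method. One should not condition on a consequence of treatment, so the overall rates are the right comparison.
So P(outcome | do(Curriculum Y)) is just the pooled rate for Curriculum Y: 482/960 = 0.502.

0.50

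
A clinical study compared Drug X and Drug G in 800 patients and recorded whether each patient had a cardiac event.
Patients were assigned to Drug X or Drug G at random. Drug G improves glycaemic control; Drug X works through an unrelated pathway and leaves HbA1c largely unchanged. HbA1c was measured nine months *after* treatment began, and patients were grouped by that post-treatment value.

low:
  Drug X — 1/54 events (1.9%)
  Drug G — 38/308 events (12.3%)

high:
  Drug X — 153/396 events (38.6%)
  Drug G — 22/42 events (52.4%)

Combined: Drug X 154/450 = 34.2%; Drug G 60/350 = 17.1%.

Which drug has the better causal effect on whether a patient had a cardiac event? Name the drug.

The HbA1c-specific comparison favours Drug X throughout, but the pooled figures favour Drug G. The question is whether to condition on HbA1c.
Because the drug influences HbA1c, HbA1c is a post-treatment mediator, not a confounder. Stratifying on it would bias the estimate; the causal effect is the crude pooled difference.
Pooled: Drug X 34.2% vs Drug G 17.1%; Drug G is lower overall.

Drug G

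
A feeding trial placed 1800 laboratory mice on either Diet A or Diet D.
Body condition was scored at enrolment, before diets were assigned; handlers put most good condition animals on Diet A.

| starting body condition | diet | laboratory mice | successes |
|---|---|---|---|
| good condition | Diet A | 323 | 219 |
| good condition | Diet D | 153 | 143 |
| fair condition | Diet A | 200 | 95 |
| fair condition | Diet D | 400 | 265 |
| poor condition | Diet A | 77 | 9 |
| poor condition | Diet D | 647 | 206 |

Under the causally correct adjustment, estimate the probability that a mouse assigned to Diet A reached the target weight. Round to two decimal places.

Starting body condition is set before the diet has any effect — it is not caused by the diet — and it independently drives the outcome. That makes it a confounder, so the causal comparison is within starting body condition levels.
Standardising Diet A to the population starting body condition mix: 0.264·219/323 + 0.333·95/200 + 0.402·9/77 = 0.385.

0.38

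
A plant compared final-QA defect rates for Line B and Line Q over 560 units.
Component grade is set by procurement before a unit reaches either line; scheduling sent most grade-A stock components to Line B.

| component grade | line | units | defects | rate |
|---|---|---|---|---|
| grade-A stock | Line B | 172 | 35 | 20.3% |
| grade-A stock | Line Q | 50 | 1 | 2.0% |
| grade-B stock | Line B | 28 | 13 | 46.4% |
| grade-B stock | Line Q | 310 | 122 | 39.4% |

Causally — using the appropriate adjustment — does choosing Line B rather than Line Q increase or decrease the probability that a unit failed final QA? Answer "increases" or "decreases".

increases

Component grade is set before the line has any effect — it is not caused by the line — and it independently drives the outcome. That makes it a confounder, so the causal comparison is within component grade levels.
Within each level — grade-A stock: 20.3% vs 2.0%; grade-B stock: 46.4% vs 39.4% — Line Q is lower every time.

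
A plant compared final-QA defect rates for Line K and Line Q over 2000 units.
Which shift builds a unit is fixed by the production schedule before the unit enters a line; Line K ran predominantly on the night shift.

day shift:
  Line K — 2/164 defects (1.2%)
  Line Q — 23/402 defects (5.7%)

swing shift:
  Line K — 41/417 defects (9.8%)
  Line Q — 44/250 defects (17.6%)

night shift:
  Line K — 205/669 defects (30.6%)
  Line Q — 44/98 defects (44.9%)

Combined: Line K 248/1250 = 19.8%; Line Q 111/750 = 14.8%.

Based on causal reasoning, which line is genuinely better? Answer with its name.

Within every shift level Line K has the lower rate, yet pooled Line Q does — Simpson's reversal.
Shift differs across lines for reasons unrelated to any effect of the line itself, and it separately predicts the outcome — a classic confounder. We must compare within shift levels.
Within each level — day shift: 1.2% vs 5.7%; swing shift: 9.8% vs 17.6%; night shift: 30.6% vs 44.9% — Line K is lower every time.

Line K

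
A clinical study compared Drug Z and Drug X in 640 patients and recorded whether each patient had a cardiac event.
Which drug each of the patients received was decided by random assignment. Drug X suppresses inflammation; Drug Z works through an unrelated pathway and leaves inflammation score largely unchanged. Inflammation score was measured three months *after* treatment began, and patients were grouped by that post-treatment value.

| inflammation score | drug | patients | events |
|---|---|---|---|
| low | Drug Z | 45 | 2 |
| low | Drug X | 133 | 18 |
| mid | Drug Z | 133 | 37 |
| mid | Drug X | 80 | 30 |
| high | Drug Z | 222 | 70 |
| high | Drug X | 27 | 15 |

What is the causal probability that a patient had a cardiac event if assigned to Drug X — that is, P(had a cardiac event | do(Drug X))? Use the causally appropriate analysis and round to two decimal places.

The distribution of inflammation score is itself part of what the drug does — it is an intermediate outcome. Holding it fixed would remove that part of the effect; the total effect is the pooled difference.
So P(outcome | do(Drug X)) is just the pooled rate for Drug X: 63/240 = 0.263.

0.26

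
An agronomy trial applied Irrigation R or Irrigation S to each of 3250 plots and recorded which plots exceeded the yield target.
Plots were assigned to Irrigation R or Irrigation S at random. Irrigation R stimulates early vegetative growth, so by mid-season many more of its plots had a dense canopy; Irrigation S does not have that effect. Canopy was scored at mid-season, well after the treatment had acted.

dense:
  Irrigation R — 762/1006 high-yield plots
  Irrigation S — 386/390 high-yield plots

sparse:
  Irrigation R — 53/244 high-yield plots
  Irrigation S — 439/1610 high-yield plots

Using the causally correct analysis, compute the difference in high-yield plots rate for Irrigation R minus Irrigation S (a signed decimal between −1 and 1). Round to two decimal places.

Mid-season canopy here is a post-treatment variable shaped by the irrigation; conditioning on it would introduce bias rather than remove it. The overall comparison is the causal one.
The causal difference is the pooled difference: 0.652 − 0.412 = +0.239.

+0.24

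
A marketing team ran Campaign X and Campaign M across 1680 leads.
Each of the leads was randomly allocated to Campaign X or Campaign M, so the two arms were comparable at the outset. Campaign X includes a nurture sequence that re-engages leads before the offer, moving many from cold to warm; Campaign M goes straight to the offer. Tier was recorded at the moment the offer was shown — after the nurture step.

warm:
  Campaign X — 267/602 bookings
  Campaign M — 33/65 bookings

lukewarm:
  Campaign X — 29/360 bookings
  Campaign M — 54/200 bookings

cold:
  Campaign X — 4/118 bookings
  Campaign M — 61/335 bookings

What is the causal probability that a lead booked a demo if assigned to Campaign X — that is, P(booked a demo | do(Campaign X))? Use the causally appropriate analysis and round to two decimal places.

Engagement tier is downstream of the campaign. One should not condition on a consequence of treatment, so the overall rates are the right comparison.
So P(outcome | do(Campaign X)) is just the pooled rate for Campaign X: 300/1080 = 0.278.

0.28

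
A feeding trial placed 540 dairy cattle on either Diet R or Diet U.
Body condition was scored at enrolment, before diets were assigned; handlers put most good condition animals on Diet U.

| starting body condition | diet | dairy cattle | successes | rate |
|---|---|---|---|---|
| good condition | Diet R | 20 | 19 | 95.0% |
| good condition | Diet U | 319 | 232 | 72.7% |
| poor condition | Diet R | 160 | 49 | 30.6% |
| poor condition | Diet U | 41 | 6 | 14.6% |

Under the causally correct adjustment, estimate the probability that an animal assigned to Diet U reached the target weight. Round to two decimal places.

Starting body condition differs across diets for reasons unrelated to any effect of the diet itself, and it separately predicts the outcome — a classic confounder. We must compare within starting body condition levels.
Standardising Diet U to the population starting body condition mix: 0.628·232/319 + 0.372·6/41 = 0.511.

0.51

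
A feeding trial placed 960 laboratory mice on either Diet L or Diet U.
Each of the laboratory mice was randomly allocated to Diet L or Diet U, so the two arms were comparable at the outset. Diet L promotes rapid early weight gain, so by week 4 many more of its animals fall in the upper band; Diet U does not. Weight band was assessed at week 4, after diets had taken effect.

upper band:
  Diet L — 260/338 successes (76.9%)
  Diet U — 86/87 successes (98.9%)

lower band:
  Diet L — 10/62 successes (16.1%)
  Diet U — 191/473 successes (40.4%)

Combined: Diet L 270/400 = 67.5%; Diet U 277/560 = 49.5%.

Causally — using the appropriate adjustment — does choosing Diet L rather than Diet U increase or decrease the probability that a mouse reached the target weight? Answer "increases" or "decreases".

increases

Week-4 weight band is recorded after the diet and is itself shifted by it — it sits on the causal path from diet to outcome. Conditioning on a mediator would strip out part of the effect we want; the pooled comparison gives the total causal effect.
Pooled: Diet L 67.5% vs Diet U 49.5%; Diet L is higher overall.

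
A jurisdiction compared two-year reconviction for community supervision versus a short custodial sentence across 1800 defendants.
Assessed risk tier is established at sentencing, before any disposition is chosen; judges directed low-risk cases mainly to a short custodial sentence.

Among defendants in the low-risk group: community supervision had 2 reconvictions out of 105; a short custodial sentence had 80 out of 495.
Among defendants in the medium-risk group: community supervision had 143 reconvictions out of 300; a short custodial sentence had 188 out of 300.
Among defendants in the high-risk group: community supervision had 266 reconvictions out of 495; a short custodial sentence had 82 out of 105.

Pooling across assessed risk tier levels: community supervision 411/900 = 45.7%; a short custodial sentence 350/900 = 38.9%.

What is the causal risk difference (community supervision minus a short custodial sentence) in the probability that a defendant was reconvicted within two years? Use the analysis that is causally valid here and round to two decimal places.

Within every assessed risk tier level community supervision has the lower rate, yet pooled a short custodial sentence does — Simpson's reversal.
Assessed risk tier satisfies the back-door criterion: it is not a descendant of the disposition, and it blocks the spurious path from disposition to outcome. Adjusting for it (i.e., using the within-assessed risk tier rates) gives the causal effect.
Adjusting over the population distribution of assessed risk tier: 0.333·(0.019−0.162) + 0.333·(0.477−0.627) + 0.333·(0.537−0.781) = -0.179.

-0.18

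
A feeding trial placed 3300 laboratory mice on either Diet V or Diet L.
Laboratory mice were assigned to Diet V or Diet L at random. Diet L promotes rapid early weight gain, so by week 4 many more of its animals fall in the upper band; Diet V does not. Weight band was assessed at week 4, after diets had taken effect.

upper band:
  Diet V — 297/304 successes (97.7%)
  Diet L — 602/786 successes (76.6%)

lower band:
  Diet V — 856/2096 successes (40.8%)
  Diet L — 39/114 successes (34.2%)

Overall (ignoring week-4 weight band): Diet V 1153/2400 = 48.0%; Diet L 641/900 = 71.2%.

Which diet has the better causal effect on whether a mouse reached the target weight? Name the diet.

Week-4 weight band is recorded after the diet and is itself shifted by it — it sits on the causal path from diet to outcome. Conditioning on a mediator would strip out part of the effect we want; the pooled comparison gives the total causal effect.
Pooled: Diet V 48.0% vs Diet L 71.2%; Diet L is higher overall.

Diet L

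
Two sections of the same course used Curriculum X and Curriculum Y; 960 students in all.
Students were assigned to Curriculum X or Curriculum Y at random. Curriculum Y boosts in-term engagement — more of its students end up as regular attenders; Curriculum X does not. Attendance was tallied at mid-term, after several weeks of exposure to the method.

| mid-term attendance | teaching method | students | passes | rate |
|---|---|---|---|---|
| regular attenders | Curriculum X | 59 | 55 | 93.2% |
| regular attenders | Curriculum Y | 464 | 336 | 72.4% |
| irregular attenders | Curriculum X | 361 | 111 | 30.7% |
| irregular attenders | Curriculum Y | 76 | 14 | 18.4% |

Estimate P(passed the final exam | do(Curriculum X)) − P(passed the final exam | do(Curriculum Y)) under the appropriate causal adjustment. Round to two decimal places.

Curriculum X is higher inside every mid-term attendance stratum but Curriculum Y is higher in aggregate. Whether to stratify depends on how mid-term attendance relates to the teaching method.
The distribution of mid-term attendance is itself part of what the teaching method does — it is an intermediate outcome. Holding it fixed would remove that part of the effect; the total effect is the pooled difference.
The causal difference is the pooled difference: 0.395 − 0.648 = -0.253.

-0.25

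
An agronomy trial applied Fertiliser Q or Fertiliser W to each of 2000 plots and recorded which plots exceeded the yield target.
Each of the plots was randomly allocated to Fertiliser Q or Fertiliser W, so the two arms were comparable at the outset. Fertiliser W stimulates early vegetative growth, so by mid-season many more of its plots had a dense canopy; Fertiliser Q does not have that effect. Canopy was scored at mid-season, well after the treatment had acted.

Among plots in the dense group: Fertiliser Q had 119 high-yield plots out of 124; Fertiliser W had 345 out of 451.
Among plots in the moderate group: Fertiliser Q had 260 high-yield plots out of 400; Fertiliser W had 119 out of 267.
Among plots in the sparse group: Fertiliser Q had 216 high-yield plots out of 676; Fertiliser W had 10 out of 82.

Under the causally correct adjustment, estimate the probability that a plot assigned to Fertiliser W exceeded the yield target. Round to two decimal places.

0.59

The distribution of mid-season canopy is itself part of what the fertiliser does — it is an intermediate outcome. Holding it fixed would remove that part of the effect; the total effect is the pooled difference.
So P(outcome | do(Fertiliser W)) is just the pooled rate for Fertiliser W: 474/800 = 0.593.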